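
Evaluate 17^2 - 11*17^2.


x^2 - d*y^2
= 17^2 - 11*17^2
= 289 - 3179
= -2890

-2890


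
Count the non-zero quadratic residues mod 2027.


For prime p, the number of non-zero quadratic residues is (p-1)/2.
= (2027-1)/2
= 1013

1013


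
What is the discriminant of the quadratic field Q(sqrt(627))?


For K = Q(sqrt(d)) with d squarefree: disc(K) = d if d = 1 mod 4, and disc(K) = 4d if d = 2 or 3 mod 4.
Here d = 627, and d mod 4 = 3.
d = 3 mod 4, not 1 (O_K = Z[sqrt(d)]), so disc(K) = 4d = 4 * (627) = 2508

2508


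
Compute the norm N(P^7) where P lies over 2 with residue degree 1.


N(P^a) = p^(a*f)
= 2^(7*1)
= 2^7
= 128

128


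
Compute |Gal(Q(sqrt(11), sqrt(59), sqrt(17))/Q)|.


The 3 square roots of distinct primes are multiplicatively independent over Q,
so [K:Q] = 2^3 and Gal(K/Q) is isomorphic to (Z/2Z)^3.
|Gal| = 2^3 = 8

8


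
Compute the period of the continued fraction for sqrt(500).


Run the CF algorithm for sqrt(500).
a_0 = floor(sqrt(500)) = 22; set m_0=0, q_0=1.
Recurrence: m' = q*a - m,  q' = (d - m'^2)/q,  a' = floor((a_0 + m')/q').
  step 1: m=22, q=16, a=2
  step 2: m=10, q=25, a=1
  step 3: m=15, q=11, a=3
  step 4: m=18, q=16, a=2
  step 5: m=14, q=19, a=1
  step 6: m=5, q=25, a=1
  step 7: m=20, q=4, a=10
  step 8: m=20, q=25, a=1
  step 9: m=5, q=19, a=1
  step 10: m=14, q=16, a=2
  step 11: m=18, q=11, a=3
  step 12: m=15, q=25, a=1
  step 13: m=10, q=16, a=2
  step 14: m=22, q=1, a=44
a_14 = 2*a_0 = 44, so the period closes here.
sqrt(500) = [22; 2, 1, 3, 2, 1, 1, 10, 1, 1, 2, 3, 1, 2, 44]
Period length = 14

14


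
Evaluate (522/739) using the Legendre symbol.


p = 739 is prime, so compute (522/739) with the reciprocity algorithm (Jacobi-symbol steps: pull out 2s via (2/n), flip via reciprocity, reduce):
  pull out 2: (2/739) = -1  (since 739 mod 8 = 3)
  reciprocity: (261/739) -> +(739/261)
  reduce: (217/261)
  reciprocity: (217/261) -> +(261/217)
  reduce: (44/217)
  pull out 2: (2/217) = +1  (since 217 mod 8 = 1)
  pull out 2: (2/217) = +1  (since 217 mod 8 = 1)
  reciprocity: (11/217) -> +(217/11)
  reduce: (8/11)
  pull out 2: (2/11) = -1  (since 11 mod 8 = 3)
  pull out 2: (2/11) = -1  (since 11 mod 8 = 3)
  pull out 2: (2/11) = -1  (since 11 mod 8 = 3)
  (1/11) = 1
Product of signs = 1
(522/739) = 1

1


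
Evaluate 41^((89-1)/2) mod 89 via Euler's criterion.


p = 89 is prime and the exponent is (p-1)/2 = 44, so by Euler's criterion 41^44 = (41/89) = +1 or -1 mod 89.
Compute by square-and-multiply:
  44 = 32 + 8 + 4 (binary 101100)
  Repeated squaring mod 89: 41^1 = 41, 41^2 = 79, 41^4 = 11, 41^8 = 32, 41^16 = 45, 41^32 = 67
  41^44 = 41^32 * 41^8 * 41^4 = 67 * 32 * 11 mod 89
    67 * 32 = 2144 = 8 mod 89
    8 * 11 = 88 = 88 mod 89
  41^44 = 88 mod 89
Result 88 = p - 1 = -1 mod 89: 41 is a quadratic non-residue mod 89. As a residue in [0, p-1] the value is 88.
41^44 mod 89 = 88

88


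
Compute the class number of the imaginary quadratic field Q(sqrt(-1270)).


K = Q(sqrt(-1270)). d mod 4 = 2, so D = disc(K) = 4d = -5080
h(K) equals the number of primitive reduced positive-definite forms (a, b, c) = a*x^2 + b*x*y + c*y^2 with b^2 - 4ac = D,
where reduced means |b| <= a <= c, with b >= 0 whenever |b| = a or a = c, and primitive means gcd(a, b, c) = 1.
Reduced forces 3a^2 <= |D| = 5080, so 1 <= a <= 41; b must have the parity of D, and c = (b^2 - D)/(4a) must be an integer >= a.
Enumerate a = 1..41, b in [-a, a]:
  a=1: (1, 0, 1270)  [1]
  a=2: (2, 0, 635)  [1]
  a=3..4: none
  a=5: (5, 0, 254)  [1]
  a=6: none
  a=7: (7, -4, 182), (7, 4, 182)  [2]
  a=8..9: none
  a=10: (10, 0, 127)  [1]
  a=11..12: none
  a=13: (13, -4, 98), (13, 4, 98)  [2]
  a=14: (14, -4, 91), (14, 4, 91)  [2]
  a=15..22: none
  a=23: (23, -16, 58), (23, 16, 58)  [2]
  a=24..25: none
  a=26: (26, -4, 49), (26, 4, 49)  [2]
  a=27..28: none
  a=29: (29, -16, 46), (29, 16, 46)  [2]
  a=30: none
  a=31: (31, -2, 41), (31, 2, 41)  [2]
  a=32..34: none
  a=35: (35, -10, 37), (35, 10, 37)  [2]
  a=36..41: none
Total reduced forms: 1 + 1 + 1 + 2 + 1 + 2 + 2 + 2 + 2 + 2 + 2 + 2 = 20
h = 20

20


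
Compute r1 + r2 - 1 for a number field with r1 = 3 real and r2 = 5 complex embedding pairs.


By Dirichlet's unit theorem:
rank = r1 + r2 - 1
= 3 + 5 - 1
= 7

7


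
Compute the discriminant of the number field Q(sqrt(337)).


For K = Q(sqrt(d)) with d squarefree: disc(K) = d if d = 1 mod 4, and disc(K) = 4d if d = 2 or 3 mod 4.
Here d = 337, and d mod 4 = 1.
d = 1 mod 4 (O_K = Z[(1+sqrt(d))/2]), so disc(K) = d = 337

337


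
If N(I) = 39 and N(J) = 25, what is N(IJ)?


N(IJ) = N(I) * N(J)
= 39 * 25
= 975

975


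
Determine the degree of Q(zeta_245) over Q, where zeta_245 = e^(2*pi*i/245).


The degree equals Euler's totient phi(245).
245 = 5 * 7^2
phi(245) = 168

168


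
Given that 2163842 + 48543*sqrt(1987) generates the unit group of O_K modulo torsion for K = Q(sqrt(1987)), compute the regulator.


epsilon = 2163842 + 48543*sqrt(1987)
= 4.3277e+06
R = ln(4.3277e+06)
= 15.2805

15.2805


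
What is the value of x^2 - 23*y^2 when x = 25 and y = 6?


x^2 - d*y^2
= 25^2 - 23*6^2
= 625 - 828
= -203

-203


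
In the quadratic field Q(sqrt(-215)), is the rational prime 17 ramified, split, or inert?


K = Q(sqrt(-215)). Since d mod 4 = 1, disc(K) = -215.
Check p | disc: -215 mod 17 = 6.
p does not divide disc. Compute Legendre symbol (d/p):
6^((17-1)/2) mod 17 = -1
(d/p) = -1, so p is inert: (p) stays prime with e=1, f=2, g=1.
Therefore p is inert.

inert


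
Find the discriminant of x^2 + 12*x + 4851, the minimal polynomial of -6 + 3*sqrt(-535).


The element -6 + 3*sqrt(-535) has minimal polynomial:
x^2 + 12*x + 4851
Discriminant = (12)^2 - 4*(4851)
= 144 - 19404
= -19260

-19260


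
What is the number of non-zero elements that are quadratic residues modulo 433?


For prime p, the number of non-zero quadratic residues is (p-1)/2.
= (433-1)/2
= 216

216


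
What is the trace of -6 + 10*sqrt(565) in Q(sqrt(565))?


Tr(a + b*sqrt(d)) = (a + b*sqrt(d)) + (a - b*sqrt(d)) = 2a
= 2 * (-6)
= -12

-12


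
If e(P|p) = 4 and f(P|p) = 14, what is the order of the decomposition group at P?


|D_P| = e * f
= 4 * 14
= 56

56


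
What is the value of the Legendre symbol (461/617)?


p = 617 is prime, so compute (461/617) with the reciprocity algorithm (Jacobi-symbol steps: pull out 2s via (2/n), flip via reciprocity, reduce):
  reciprocity: (461/617) -> +(617/461)
  reduce: (156/461)
  pull out 2: (2/461) = -1  (since 461 mod 8 = 5)
  pull out 2: (2/461) = -1  (since 461 mod 8 = 5)
  reciprocity: (39/461) -> +(461/39)
  reduce: (32/39)
  pull out 2: (2/39) = +1  (since 39 mod 8 = 7)
  pull out 2: (2/39) = +1  (since 39 mod 8 = 7)
  pull out 2: (2/39) = +1  (since 39 mod 8 = 7)
  pull out 2: (2/39) = +1  (since 39 mod 8 = 7)
  pull out 2: (2/39) = +1  (since 39 mod 8 = 7)
  (1/39) = 1
Product of signs = 1
(461/617) = 1

1


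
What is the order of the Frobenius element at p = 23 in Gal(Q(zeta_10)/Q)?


The Frobenius at p in Gal(Q(zeta_n)/Q) = (Z/nZ)* is the class of p, so its order is ord_10(23), the smallest k >= 1 with 23^k = 1 mod 10.
n = 10 = 2 * 5, phi(10) = 4; the order divides phi(n).
Divisors of 4: 1, 2, 4
Repeated squaring mod 10: 23^1 = 3, 23^2 = 9, 23^4 = 1
Test divisors in increasing order:
  k=1: 23^1 = 3 mod 10
  k=2: 23^2 = 9 mod 10
  k=4: 23^4 = 1 mod 10  <- first divisor giving 1
Order = 4

4


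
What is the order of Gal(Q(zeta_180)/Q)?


|Gal(Q(zeta_180)/Q)| = phi(180)
= 48

48


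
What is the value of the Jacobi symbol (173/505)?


Compute (173/505) via quadratic reciprocity:
  reciprocity: (173/505) -> +(505/173)
  reduce: (159/173)
  reciprocity: (159/173) -> +(173/159)
  reduce: (14/159)
  pull out 2: (2/159) = +1  (since 159 mod 8 = 7)
  reciprocity: (7/159) -> -(159/7)
  reduce: (5/7)
  reciprocity: (5/7) -> +(7/5)
  reduce: (2/5)
  pull out 2: (2/5) = -1  (since 5 mod 8 = 5)
  (1/5) = 1
Product of signs = 1

1


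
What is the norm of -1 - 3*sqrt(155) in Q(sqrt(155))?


N(a + b*sqrt(d)) = a^2 - d*b^2
= (-1)^2 - (155)*(-3)^2
= 1 - 1395
= -1394

-1394


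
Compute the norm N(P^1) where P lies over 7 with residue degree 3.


N(P^a) = p^(a*f)
= 7^(1*3)
= 7^3
= 343

343


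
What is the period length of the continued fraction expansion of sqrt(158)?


Run the CF algorithm for sqrt(158).
a_0 = floor(sqrt(158)) = 12; set m_0=0, q_0=1.
Recurrence: m' = q*a - m,  q' = (d - m'^2)/q,  a' = floor((a_0 + m')/q').
  step 1: m=12, q=14, a=1
  step 2: m=2, q=11, a=1
  step 3: m=9, q=7, a=3
  step 4: m=12, q=2, a=12
  step 5: m=12, q=7, a=3
  step 6: m=9, q=11, a=1
  step 7: m=2, q=14, a=1
  step 8: m=12, q=1, a=24
a_8 = 2*a_0 = 24, so the period closes here.
sqrt(158) = [12; 1, 1, 3, 12, 3, 1, 1, 24]
Period length = 8

8


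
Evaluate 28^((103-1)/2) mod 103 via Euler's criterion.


p = 103 is prime and the exponent is (p-1)/2 = 51, so by Euler's criterion 28^51 = (28/103) = +1 or -1 mod 103.
Compute by square-and-multiply:
  51 = 32 + 16 + 2 + 1 (binary 110011)
  Repeated squaring mod 103: 28^1 = 28, 28^2 = 63, 28^4 = 55, 28^8 = 38, 28^16 = 2, 28^32 = 4
  28^51 = 28^32 * 28^16 * 28^2 * 28^1 = 4 * 2 * 63 * 28 mod 103
    4 * 2 = 8 = 8 mod 103
    8 * 63 = 504 = 92 mod 103
    92 * 28 = 2576 = 1 mod 103
  28^51 = 1 mod 103
Result 1: 28 is a quadratic residue mod 103.
28^51 mod 103 = 1

1


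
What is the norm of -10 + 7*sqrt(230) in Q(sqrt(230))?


N(a + b*sqrt(d)) = a^2 - d*b^2
= (-10)^2 - (230)*(7)^2
= 100 - 11270
= -11170

-11170


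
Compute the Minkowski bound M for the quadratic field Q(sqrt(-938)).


d = -938, d mod 4 = 2, so disc(K) = 4d = -3752; |disc(K)| = 3752
Imaginary quadratic field, so n = 2, s = r2 = 1, r1 = 0
M = (n!/n^n) * (4/pi)^s * sqrt(|disc(K)|) = (2!/2^2) * (4/pi)^1 * sqrt(3752)
= 0.5 * 1.273240 * 61.253571
= 38.9952

38.9952


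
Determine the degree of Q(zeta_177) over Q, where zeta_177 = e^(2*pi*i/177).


The degree equals Euler's totient phi(177).
177 = 3 * 59
phi(177) = 116

116


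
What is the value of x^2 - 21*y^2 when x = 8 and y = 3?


x^2 - d*y^2
= 8^2 - 21*3^2
= 64 - 189
= -125

-125


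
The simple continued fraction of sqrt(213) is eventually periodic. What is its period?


Run the CF algorithm for sqrt(213).
a_0 = floor(sqrt(213)) = 14; set m_0=0, q_0=1.
Recurrence: m' = q*a - m,  q' = (d - m'^2)/q,  a' = floor((a_0 + m')/q').
  step 1: m=14, q=17, a=1
  step 2: m=3, q=12, a=1
  step 3: m=9, q=11, a=2
  step 4: m=13, q=4, a=6
  step 5: m=11, q=23, a=1
  step 6: m=12, q=3, a=8
  step 7: m=12, q=23, a=1
  step 8: m=11, q=4, a=6
  step 9: m=13, q=11, a=2
  step 10: m=9, q=12, a=1
  step 11: m=3, q=17, a=1
  step 12: m=14, q=1, a=28
a_12 = 2*a_0 = 28, so the period closes here.
sqrt(213) = [14; 1, 1, 2, 6, 1, 8, 1, 6, 2, 1, 1, 28]
Period length = 12

12


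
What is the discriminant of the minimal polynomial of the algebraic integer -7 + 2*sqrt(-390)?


The element -7 + 2*sqrt(-390) has minimal polynomial:
x^2 + 14*x + 1609
Discriminant = (14)^2 - 4*(1609)
= 196 - 6436
= -6240

-6240


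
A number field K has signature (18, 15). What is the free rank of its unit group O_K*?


By Dirichlet's unit theorem:
rank = r1 + r2 - 1
= 18 + 15 - 1
= 32

32


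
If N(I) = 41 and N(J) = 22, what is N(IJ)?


N(IJ) = N(I) * N(J)
= 41 * 22
= 902

902


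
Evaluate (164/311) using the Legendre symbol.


p = 311 is prime, so compute (164/311) with the reciprocity algorithm (Jacobi-symbol steps: pull out 2s via (2/n), flip via reciprocity, reduce):
  pull out 2: (2/311) = +1  (since 311 mod 8 = 7)
  pull out 2: (2/311) = +1  (since 311 mod 8 = 7)
  reciprocity: (41/311) -> +(311/41)
  reduce: (24/41)
  pull out 2: (2/41) = +1  (since 41 mod 8 = 1)
  pull out 2: (2/41) = +1  (since 41 mod 8 = 1)
  pull out 2: (2/41) = +1  (since 41 mod 8 = 1)
  reciprocity: (3/41) -> +(41/3)
  reduce: (2/3)
  pull out 2: (2/3) = -1  (since 3 mod 8 = 3)
  (1/3) = 1
Product of signs = -1
(164/311) = -1

-1


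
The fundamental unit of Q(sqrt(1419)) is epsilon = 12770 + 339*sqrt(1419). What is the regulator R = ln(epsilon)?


epsilon = 12770 + 339*sqrt(1419)
= 25540.0000
R = ln(25540.0000)
= 10.1480

10.1480


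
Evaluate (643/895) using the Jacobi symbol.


Compute (643/895) via quadratic reciprocity:
  reciprocity: (643/895) -> -(895/643)
  reduce: (252/643)
  pull out 2: (2/643) = -1  (since 643 mod 8 = 3)
  pull out 2: (2/643) = -1  (since 643 mod 8 = 3)
  reciprocity: (63/643) -> -(643/63)
  reduce: (13/63)
  reciprocity: (13/63) -> +(63/13)
  reduce: (11/13)
  reciprocity: (11/13) -> +(13/11)
  reduce: (2/11)
  pull out 2: (2/11) = -1  (since 11 mod 8 = 3)
  (1/11) = 1
Product of signs = -1

-1


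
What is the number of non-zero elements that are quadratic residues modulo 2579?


For prime p, the number of non-zero quadratic residues is (p-1)/2.
= (2579-1)/2
= 1289

1289


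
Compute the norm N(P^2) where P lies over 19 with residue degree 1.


N(P^a) = p^(a*f)
= 19^(2*1)
= 19^2
= 361

361


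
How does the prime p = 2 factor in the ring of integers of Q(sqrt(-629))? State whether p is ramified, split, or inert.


K = Q(sqrt(-629)). Since d mod 4 = 3, disc(K) = -2516.
Check p | disc: -2516 mod 2 = 0.
p divides disc, so p ramifies: (p) = P^2 with e=2, f=1, g=1.
Therefore p is ramified.

ramified


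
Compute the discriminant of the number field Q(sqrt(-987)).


For K = Q(sqrt(d)) with d squarefree: disc(K) = d if d = 1 mod 4, and disc(K) = 4d if d = 2 or 3 mod 4.
Here d = -987, and d mod 4 = 1.
d = 1 mod 4 (O_K = Z[(1+sqrt(d))/2]), so disc(K) = d = -987

-987


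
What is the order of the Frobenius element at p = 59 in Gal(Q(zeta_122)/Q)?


The Frobenius at p in Gal(Q(zeta_n)/Q) = (Z/nZ)* is the class of p, so its order is ord_122(59), the smallest k >= 1 with 59^k = 1 mod 122.
n = 122 = 2 * 61, phi(122) = 60; the order divides phi(n).
Divisors of 60: 1, 2, 3, 4, 5, 6, 10, 12, 15, 20, 30, 60
Repeated squaring mod 122: 59^1 = 59, 59^2 = 65, 59^4 = 77, 59^8 = 73, 59^16 = 83, 59^32 = 57
Test divisors in increasing order:
  k=1: 59^1 = 59 mod 122
  k=2: 59^2 = 65 mod 122
  k=3: 59^3 = 65 * 59 = 53 mod 122
  k=4: 59^4 = 77 mod 122
  k=5: 59^5 = 77 * 59 = 29 mod 122
  k=6: 59^6 = 77 * 65 = 3 mod 122
  k=10: 59^10 = 73 * 65 = 109 mod 122
  k=12: 59^12 = 73 * 77 = 9 mod 122
  k=15: 59^15 = 73 * 77 * 65 * 59 = 111 mod 122
  k=20: 59^20 = 83 * 77 = 47 mod 122
  k=30: 59^30 = 83 * 73 * 77 * 65 = 121 mod 122
  k=60: 59^60 = 57 * 83 * 73 * 77 = 1 mod 122  <- first divisor giving 1
Order = 60

60


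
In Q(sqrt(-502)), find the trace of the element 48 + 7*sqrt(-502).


Tr(a + b*sqrt(d)) = (a + b*sqrt(d)) + (a - b*sqrt(d)) = 2a
= 2 * (48)
= 96

96


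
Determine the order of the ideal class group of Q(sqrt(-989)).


K = Q(sqrt(-989)). d mod 4 = 3, so D = disc(K) = 4d = -3956
h(K) equals the number of primitive reduced positive-definite forms (a, b, c) = a*x^2 + b*x*y + c*y^2 with b^2 - 4ac = D,
where reduced means |b| <= a <= c, with b >= 0 whenever |b| = a or a = c, and primitive means gcd(a, b, c) = 1.
Reduced forces 3a^2 <= |D| = 3956, so 1 <= a <= 36; b must have the parity of D, and c = (b^2 - D)/(4a) must be an integer >= a.
Enumerate a = 1..36, b in [-a, a]:
  a=1: (1, 0, 989)  [1]
  a=2: (2, 2, 495)  [1]
  a=3: (3, -2, 330), (3, 2, 330)  [2]
  a=4: none
  a=5: (5, -2, 198), (5, 2, 198)  [2]
  a=6: (6, -2, 165), (6, 2, 165)  [2]
  a=7..8: none
  a=9: (9, -2, 110), (9, 2, 110)  [2]
  a=10: (10, -2, 99), (10, 2, 99)  [2]
  a=11: (11, -2, 90), (11, 2, 90)  [2]
  a=12: none
  a=13: (13, -10, 78), (13, 10, 78)  [2]
  a=14: none
  a=15: (15, -8, 67), (15, -2, 66), (15, 2, 66), (15, 8, 67)  [4]
  a=16..17: none
  a=18: (18, -2, 55), (18, 2, 55)  [2]
  a=19..21: none
  a=22: (22, -2, 45), (22, 2, 45)  [2]
  a=23: (23, 0, 43)  [1]
  a=24: none
  a=25: (25, -12, 41), (25, 12, 41)  [2]
  a=26: (26, -10, 39), (26, 10, 39)  [2]
  a=27: (27, -16, 39), (27, 16, 39)  [2]
  a=28..29: none
  a=30: (30, -22, 37), (30, -2, 33), (30, 2, 33), (30, 22, 37)  [4]
  a=31..32: none
  a=33: (33, 20, 33)  [1]
  a=34..36: none
Total reduced forms: 1 + 1 + 2 + 2 + 2 + 2 + 2 + 2 + 2 + 4 + 2 + 2 + 1 + 2 + 2 + 2 + 4 + 1 = 36
h = 36

36


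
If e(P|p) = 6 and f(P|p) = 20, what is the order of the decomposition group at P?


|D_P| = e * f
= 6 * 20
= 120

120


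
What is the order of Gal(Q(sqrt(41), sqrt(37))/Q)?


The 2 square roots of distinct primes are multiplicatively independent over Q,
so [K:Q] = 2^2 and Gal(K/Q) is isomorphic to (Z/2Z)^2.
|Gal| = 2^2 = 4

4


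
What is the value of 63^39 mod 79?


p = 79 is prime and the exponent is (p-1)/2 = 39, so by Euler's criterion 63^39 = (63/79) = +1 or -1 mod 79.
Compute by square-and-multiply:
  39 = 32 + 4 + 2 + 1 (binary 100111)
  Repeated squaring mod 79: 63^1 = 63, 63^2 = 19, 63^4 = 45, 63^8 = 50, 63^16 = 51, 63^32 = 73
  63^39 = 63^32 * 63^4 * 63^2 * 63^1 = 73 * 45 * 19 * 63 mod 79
    73 * 45 = 3285 = 46 mod 79
    46 * 19 = 874 = 5 mod 79
    5 * 63 = 315 = 78 mod 79
  63^39 = 78 mod 79
Result 78 = p - 1 = -1 mod 79: 63 is a quadratic non-residue mod 79. As a residue in [0, p-1] the value is 78.
63^39 mod 79 = 78

78


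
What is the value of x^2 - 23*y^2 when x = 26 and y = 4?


x^2 - d*y^2
= 26^2 - 23*4^2
= 676 - 368
= 308

308


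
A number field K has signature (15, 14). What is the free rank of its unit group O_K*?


By Dirichlet's unit theorem:
rank = r1 + r2 - 1
= 15 + 14 - 1
= 28

28


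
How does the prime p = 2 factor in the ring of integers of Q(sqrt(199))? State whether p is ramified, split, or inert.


K = Q(sqrt(199)). Since d mod 4 = 3, disc(K) = 796.
Check p | disc: 796 mod 2 = 0.
p divides disc, so p ramifies: (p) = P^2 with e=2, f=1, g=1.
Therefore p is ramified.

ramified


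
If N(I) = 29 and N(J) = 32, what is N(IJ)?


N(IJ) = N(I) * N(J)
= 29 * 32
= 928

928


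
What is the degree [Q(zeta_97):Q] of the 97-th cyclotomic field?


The degree equals Euler's totient phi(97).
97 = 97
phi(97) = 96

96


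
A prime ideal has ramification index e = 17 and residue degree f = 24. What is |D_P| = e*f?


|D_P| = e * f
= 17 * 24
= 408

408


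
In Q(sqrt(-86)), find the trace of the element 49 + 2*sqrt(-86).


Tr(a + b*sqrt(d)) = (a + b*sqrt(d)) + (a - b*sqrt(d)) = 2a
= 2 * (49)
= 98

98


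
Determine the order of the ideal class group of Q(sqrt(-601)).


K = Q(sqrt(-601)). d mod 4 = 3, so D = disc(K) = 4d = -2404
h(K) equals the number of primitive reduced positive-definite forms (a, b, c) = a*x^2 + b*x*y + c*y^2 with b^2 - 4ac = D,
where reduced means |b| <= a <= c, with b >= 0 whenever |b| = a or a = c, and primitive means gcd(a, b, c) = 1.
Reduced forces 3a^2 <= |D| = 2404, so 1 <= a <= 28; b must have the parity of D, and c = (b^2 - D)/(4a) must be an integer >= a.
Enumerate a = 1..28, b in [-a, a]:
  a=1: (1, 0, 601)  [1]
  a=2: (2, 2, 301)  [1]
  a=3..4: none
  a=5: (5, -4, 121), (5, 4, 121)  [2]
  a=6: none
  a=7: (7, -2, 86), (7, 2, 86)  [2]
  a=8..9: none
  a=10: (10, -6, 61), (10, 6, 61)  [2]
  a=11: (11, -4, 55), (11, 4, 55)  [2]
  a=12: none
  a=13: (13, -12, 49), (13, 12, 49)  [2]
  a=14: (14, -2, 43), (14, 2, 43)  [2]
  a=15..18: none
  a=19: (19, -16, 35), (19, 16, 35)  [2]
  a=20..21: none
  a=22: (22, -18, 31), (22, 18, 31)  [2]
  a=23..24: none
  a=25: (25, -14, 26), (25, 14, 26)  [2]
  a=26..28: none
Total reduced forms: 1 + 1 + 2 + 2 + 2 + 2 + 2 + 2 + 2 + 2 + 2 = 20
h = 20

20


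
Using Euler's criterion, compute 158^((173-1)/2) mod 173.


p = 173 is prime and the exponent is (p-1)/2 = 86, so by Euler's criterion 158^86 = (158/173) = +1 or -1 mod 173.
Compute by square-and-multiply:
  86 = 64 + 16 + 4 + 2 (binary 1010110)
  Repeated squaring mod 173: 158^1 = 158, 158^2 = 52, 158^4 = 109, 158^8 = 117, 158^16 = 22, 158^32 = 138, 158^64 = 14
  158^86 = 158^64 * 158^16 * 158^4 * 158^2 = 14 * 22 * 109 * 52 mod 173
    14 * 22 = 308 = 135 mod 173
    135 * 109 = 14715 = 10 mod 173
    10 * 52 = 520 = 1 mod 173
  158^86 = 1 mod 173
Result 1: 158 is a quadratic residue mod 173.
158^86 mod 173 = 1

1


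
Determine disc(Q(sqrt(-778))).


For K = Q(sqrt(d)) with d squarefree: disc(K) = d if d = 1 mod 4, and disc(K) = 4d if d = 2 or 3 mod 4.
Here d = -778, and d mod 4 = 2.
d = 2 mod 4, not 1 (O_K = Z[sqrt(d)]), so disc(K) = 4d = 4 * (-778) = -3112

-3112


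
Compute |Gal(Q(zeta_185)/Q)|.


|Gal(Q(zeta_185)/Q)| = phi(185)
= 144

144


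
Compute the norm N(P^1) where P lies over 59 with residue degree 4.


N(P^a) = p^(a*f)
= 59^(1*4)
= 59^4
= 12117361

12117361


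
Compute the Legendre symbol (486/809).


p = 809 is prime, so compute (486/809) with the reciprocity algorithm (Jacobi-symbol steps: pull out 2s via (2/n), flip via reciprocity, reduce):
  pull out 2: (2/809) = +1  (since 809 mod 8 = 1)
  reciprocity: (243/809) -> +(809/243)
  reduce: (80/243)
  pull out 2: (2/243) = -1  (since 243 mod 8 = 3)
  pull out 2: (2/243) = -1  (since 243 mod 8 = 3)
  pull out 2: (2/243) = -1  (since 243 mod 8 = 3)
  pull out 2: (2/243) = -1  (since 243 mod 8 = 3)
  reciprocity: (5/243) -> +(243/5)
  reduce: (3/5)
  reciprocity: (3/5) -> +(5/3)
  reduce: (2/3)
  pull out 2: (2/3) = -1  (since 3 mod 8 = 3)
  (1/3) = 1
Product of signs = -1
(486/809) = -1

-1


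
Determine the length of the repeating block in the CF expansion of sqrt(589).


Run the CF algorithm for sqrt(589).
a_0 = floor(sqrt(589)) = 24; set m_0=0, q_0=1.
Recurrence: m' = q*a - m,  q' = (d - m'^2)/q,  a' = floor((a_0 + m')/q').
  step 1: m=24, q=13, a=3
  step 2: m=15, q=28, a=1
  step 3: m=13, q=15, a=2
  step 4: m=17, q=20, a=2
  step 5: m=23, q=3, a=15
  step 6: m=22, q=35, a=1
  step 7: m=13, q=12, a=3
  step 8: m=23, q=5, a=9
  step 9: m=22, q=21, a=2
  step 10: m=20, q=9, a=4
  step 11: m=16, q=37, a=1
  step 12: m=21, q=4, a=11
  step 13: m=23, q=15, a=3
  step 14: m=22, q=7, a=6
  step 15: m=20, q=27, a=1
  step 16: m=7, q=20, a=1
  step 17: m=13, q=21, a=1
  step 18: m=8, q=25, a=1
  step 19: m=17, q=12, a=3
  step 20: m=19, q=19, a=2
  step 21: m=19, q=12, a=3
  step 22: m=17, q=25, a=1
  step 23: m=8, q=21, a=1
  step 24: m=13, q=20, a=1
  step 25: m=7, q=27, a=1
  step 26: m=20, q=7, a=6
  step 27: m=22, q=15, a=3
  step 28: m=23, q=4, a=11
  step 29: m=21, q=37, a=1
  step 30: m=16, q=9, a=4
  step 31: m=20, q=21, a=2
  step 32: m=22, q=5, a=9
  step 33: m=23, q=12, a=3
  step 34: m=13, q=35, a=1
  step 35: m=22, q=3, a=15
  step 36: m=23, q=20, a=2
  step 37: m=17, q=15, a=2
  step 38: m=13, q=28, a=1
  step 39: m=15, q=13, a=3
  step 40: m=24, q=1, a=48
a_40 = 2*a_0 = 48, so the period closes here.
sqrt(589) = [24; 3, 1, 2, 2, 15, 1, 3, 9, 2, 4, 1, 11, 3, 6, 1, 1, 1, 1, 3, 2, 3, 1, 1, 1, 1, 6, 3, 11, 1, 4, 2, 9, 3, 1, 15, 2, 2, 1, 3, 48]
Period length = 40

40


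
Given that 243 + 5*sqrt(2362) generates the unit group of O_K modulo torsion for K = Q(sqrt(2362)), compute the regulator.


epsilon = 243 + 5*sqrt(2362)
= 486.0021
R = ln(486.0021)
= 6.1862

6.1862


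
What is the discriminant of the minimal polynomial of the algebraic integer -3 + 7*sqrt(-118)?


The element -3 + 7*sqrt(-118) has minimal polynomial:
x^2 + 6*x + 5791
Discriminant = (6)^2 - 4*(5791)
= 36 - 23164
= -23128

-23128


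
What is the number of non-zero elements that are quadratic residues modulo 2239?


For prime p, the number of non-zero quadratic residues is (p-1)/2.
= (2239-1)/2
= 1119

1119


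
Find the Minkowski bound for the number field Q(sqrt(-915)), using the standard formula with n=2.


d = -915, d mod 4 = 1, so disc(K) = d = -915; |disc(K)| = 915
Imaginary quadratic field, so n = 2, s = r2 = 1, r1 = 0
M = (n!/n^n) * (4/pi)^s * sqrt(|disc(K)|) = (2!/2^2) * (4/pi)^1 * sqrt(915)
= 0.5 * 1.273240 * 30.248967
= 19.2571

19.2571


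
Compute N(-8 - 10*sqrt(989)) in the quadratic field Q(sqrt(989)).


N(a + b*sqrt(d)) = a^2 - d*b^2
= (-8)^2 - (989)*(-10)^2
= 64 - 98900
= -98836

-98836


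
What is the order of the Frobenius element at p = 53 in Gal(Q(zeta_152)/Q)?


The Frobenius at p in Gal(Q(zeta_n)/Q) = (Z/nZ)* is the class of p, so its order is ord_152(53), the smallest k >= 1 with 53^k = 1 mod 152.
n = 152 = 2^3 * 19, phi(152) = 72; the order divides phi(n).
Divisors of 72: 1, 2, 3, 4, 6, 8, 9, 12, 18, 24, 36, 72
Repeated squaring mod 152: 53^1 = 53, 53^2 = 73, 53^4 = 9, 53^8 = 81, 53^16 = 25, 53^32 = 17, 53^64 = 137
Test divisors in increasing order:
  k=1: 53^1 = 53 mod 152
  k=2: 53^2 = 73 mod 152
  k=3: 53^3 = 73 * 53 = 69 mod 152
  k=4: 53^4 = 9 mod 152
  k=6: 53^6 = 9 * 73 = 49 mod 152
  k=8: 53^8 = 81 mod 152
  k=9: 53^9 = 81 * 53 = 37 mod 152
  k=12: 53^12 = 81 * 9 = 121 mod 152
  k=18: 53^18 = 25 * 73 = 1 mod 152  <- first divisor giving 1
Order = 18

18


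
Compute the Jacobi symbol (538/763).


Compute (538/763) via quadratic reciprocity:
  pull out 2: (2/763) = -1  (since 763 mod 8 = 3)
  reciprocity: (269/763) -> +(763/269)
  reduce: (225/269)
  reciprocity: (225/269) -> +(269/225)
  reduce: (44/225)
  pull out 2: (2/225) = +1  (since 225 mod 8 = 1)
  pull out 2: (2/225) = +1  (since 225 mod 8 = 1)
  reciprocity: (11/225) -> +(225/11)
  reduce: (5/11)
  reciprocity: (5/11) -> +(11/5)
  reduce: (1/5)
  (1/5) = 1
Product of signs = -1

-1


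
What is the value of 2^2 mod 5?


p = 5 is prime and the exponent is (p-1)/2 = 2, so by Euler's criterion 2^2 = (2/5) = +1 or -1 mod 5.
Compute by square-and-multiply:
  2 = 2 (binary 10)
  Repeated squaring mod 5: 2^1 = 2, 2^2 = 4
  2^2 = 4 mod 5
Result 4 = p - 1 = -1 mod 5: 2 is a quadratic non-residue mod 5. As a residue in [0, p-1] the value is 4.
2^2 mod 5 = 4

4


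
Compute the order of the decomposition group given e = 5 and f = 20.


|D_P| = e * f
= 5 * 20
= 100

100


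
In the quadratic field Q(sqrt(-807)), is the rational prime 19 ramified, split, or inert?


K = Q(sqrt(-807)). Since d mod 4 = 1, disc(K) = -807.
Check p | disc: -807 mod 19 = 10.
p does not divide disc. Compute Legendre symbol (d/p):
10^((19-1)/2) mod 19 = -1
(d/p) = -1, so p is inert: (p) stays prime with e=1, f=2, g=1.
Therefore p is inert.

inert


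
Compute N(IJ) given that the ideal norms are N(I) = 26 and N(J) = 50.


N(IJ) = N(I) * N(J)
= 26 * 50
= 1300

1300


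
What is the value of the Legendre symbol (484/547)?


p = 547 is prime, so compute (484/547) with the reciprocity algorithm (Jacobi-symbol steps: pull out 2s via (2/n), flip via reciprocity, reduce):
  pull out 2: (2/547) = -1  (since 547 mod 8 = 3)
  pull out 2: (2/547) = -1  (since 547 mod 8 = 3)
  reciprocity: (121/547) -> +(547/121)
  reduce: (63/121)
  reciprocity: (63/121) -> +(121/63)
  reduce: (58/63)
  pull out 2: (2/63) = +1  (since 63 mod 8 = 7)
  reciprocity: (29/63) -> +(63/29)
  reduce: (5/29)
  reciprocity: (5/29) -> +(29/5)
  reduce: (4/5)
  pull out 2: (2/5) = -1  (since 5 mod 8 = 5)
  pull out 2: (2/5) = -1  (since 5 mod 8 = 5)
  (1/5) = 1
Product of signs = 1
(484/547) = 1

1


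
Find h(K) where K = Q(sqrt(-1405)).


K = Q(sqrt(-1405)). d mod 4 = 3, so D = disc(K) = 4d = -5620
h(K) equals the number of primitive reduced positive-definite forms (a, b, c) = a*x^2 + b*x*y + c*y^2 with b^2 - 4ac = D,
where reduced means |b| <= a <= c, with b >= 0 whenever |b| = a or a = c, and primitive means gcd(a, b, c) = 1.
Reduced forces 3a^2 <= |D| = 5620, so 1 <= a <= 43; b must have the parity of D, and c = (b^2 - D)/(4a) must be an integer >= a.
Enumerate a = 1..43, b in [-a, a]:
  a=1: (1, 0, 1405)  [1]
  a=2: (2, 2, 703)  [1]
  a=3..4: none
  a=5: (5, 0, 281)  [1]
  a=6: none
  a=7: (7, -6, 202), (7, 6, 202)  [2]
  a=8..9: none
  a=10: (10, 10, 143)  [1]
  a=11: (11, -10, 130), (11, 10, 130)  [2]
  a=12: none
  a=13: (13, -10, 110), (13, 10, 110)  [2]
  a=14: (14, -6, 101), (14, 6, 101)  [2]
  a=15..18: none
  a=19: (19, -2, 74), (19, 2, 74)  [2]
  a=20..21: none
  a=22: (22, -10, 65), (22, 10, 65)  [2]
  a=23..25: none
  a=26: (26, -10, 55), (26, 10, 55)  [2]
  a=27..28: none
  a=29: (29, -8, 49), (29, 8, 49)  [2]
  a=30..34: none
  a=35: (35, -20, 43), (35, 20, 43)  [2]
  a=36: none
  a=37: (37, -2, 38), (37, 2, 38)  [2]
  a=38..43: none
Total reduced forms: 1 + 1 + 1 + 2 + 1 + 2 + 2 + 2 + 2 + 2 + 2 + 2 + 2 + 2 = 24
h = 24

24


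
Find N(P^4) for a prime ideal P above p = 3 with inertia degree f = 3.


N(P^a) = p^(a*f)
= 3^(4*3)
= 3^12
= 531441

531441


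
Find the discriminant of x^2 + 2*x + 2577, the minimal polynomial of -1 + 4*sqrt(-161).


The element -1 + 4*sqrt(-161) has minimal polynomial:
x^2 + 2*x + 2577
Discriminant = (2)^2 - 4*(2577)
= 4 - 10308
= -10304

-10304


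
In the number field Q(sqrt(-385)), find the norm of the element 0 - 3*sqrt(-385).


N(a + b*sqrt(d)) = a^2 - d*b^2
= (0)^2 - (-385)*(-3)^2
= 0 + 3465
= 3465

3465


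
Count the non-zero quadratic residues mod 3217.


For prime p, the number of non-zero quadratic residues is (p-1)/2.
= (3217-1)/2
= 1608

1608


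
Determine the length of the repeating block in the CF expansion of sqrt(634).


Run the CF algorithm for sqrt(634).
a_0 = floor(sqrt(634)) = 25; set m_0=0, q_0=1.
Recurrence: m' = q*a - m,  q' = (d - m'^2)/q,  a' = floor((a_0 + m')/q').
  step 1: m=25, q=9, a=5
  step 2: m=20, q=26, a=1
  step 3: m=6, q=23, a=1
  step 4: m=17, q=15, a=2
  step 5: m=13, q=31, a=1
  step 6: m=18, q=10, a=4
  step 7: m=22, q=15, a=3
  step 8: m=23, q=7, a=6
  step 9: m=19, q=39, a=1
  step 10: m=20, q=6, a=7
  step 11: m=22, q=25, a=1
  step 12: m=3, q=25, a=1
  step 13: m=22, q=6, a=7
  step 14: m=20, q=39, a=1
  step 15: m=19, q=7, a=6
  step 16: m=23, q=15, a=3
  step 17: m=22, q=10, a=4
  step 18: m=18, q=31, a=1
  step 19: m=13, q=15, a=2
  step 20: m=17, q=23, a=1
  step 21: m=6, q=26, a=1
  step 22: m=20, q=9, a=5
  step 23: m=25, q=1, a=50
a_23 = 2*a_0 = 50, so the period closes here.
sqrt(634) = [25; 5, 1, 1, 2, 1, 4, 3, 6, 1, 7, 1, 1, 7, 1, 6, 3, 4, 1, 2, 1, 1, 5, 50]
Period length = 23

23


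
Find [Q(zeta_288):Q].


The degree equals Euler's totient phi(288).
288 = 2^5 * 3^2
phi(288) = 96

96


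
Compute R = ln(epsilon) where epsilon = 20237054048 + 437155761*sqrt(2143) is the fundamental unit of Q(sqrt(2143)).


epsilon = 20237054048 + 437155761*sqrt(2143)
= 4.0474e+10
R = ln(4.0474e+10)
= 24.4239

24.4239


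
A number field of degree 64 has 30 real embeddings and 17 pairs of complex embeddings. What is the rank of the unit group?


By Dirichlet's unit theorem:
rank = r1 + r2 - 1
= 30 + 17 - 1
= 46

46


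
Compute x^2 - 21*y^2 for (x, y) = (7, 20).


x^2 - d*y^2
= 7^2 - 21*20^2
= 49 - 8400
= -8351

-8351


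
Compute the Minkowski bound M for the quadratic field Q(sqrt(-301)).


d = -301, d mod 4 = 3, so disc(K) = 4d = -1204; |disc(K)| = 1204
Imaginary quadratic field, so n = 2, s = r2 = 1, r1 = 0
M = (n!/n^n) * (4/pi)^s * sqrt(|disc(K)|) = (2!/2^2) * (4/pi)^1 * sqrt(1204)
= 0.5 * 1.273240 * 34.698703
= 22.0899

22.0899


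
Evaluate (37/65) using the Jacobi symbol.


Compute (37/65) via quadratic reciprocity:
  reciprocity: (37/65) -> +(65/37)
  reduce: (28/37)
  pull out 2: (2/37) = -1  (since 37 mod 8 = 5)
  pull out 2: (2/37) = -1  (since 37 mod 8 = 5)
  reciprocity: (7/37) -> +(37/7)
  reduce: (2/7)
  pull out 2: (2/7) = +1  (since 7 mod 8 = 7)
  (1/7) = 1
Product of signs = 1

1


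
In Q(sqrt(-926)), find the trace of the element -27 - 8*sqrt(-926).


Tr(a + b*sqrt(d)) = (a + b*sqrt(d)) + (a - b*sqrt(d)) = 2a
= 2 * (-27)
= -54

-54


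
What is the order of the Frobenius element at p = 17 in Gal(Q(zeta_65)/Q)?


The Frobenius at p in Gal(Q(zeta_n)/Q) = (Z/nZ)* is the class of p, so its order is ord_65(17), the smallest k >= 1 with 17^k = 1 mod 65.
n = 65 = 5 * 13, phi(65) = 48; the order divides phi(n).
Divisors of 48: 1, 2, 3, 4, 6, 8, 12, 16, 24, 48
Repeated squaring mod 65: 17^1 = 17, 17^2 = 29, 17^4 = 61, 17^8 = 16, 17^16 = 61, 17^32 = 16
Test divisors in increasing order:
  k=1: 17^1 = 17 mod 65
  k=2: 17^2 = 29 mod 65
  k=3: 17^3 = 29 * 17 = 38 mod 65
  k=4: 17^4 = 61 mod 65
  k=6: 17^6 = 61 * 29 = 14 mod 65
  k=8: 17^8 = 16 mod 65
  k=12: 17^12 = 16 * 61 = 1 mod 65  <- first divisor giving 1
Order = 12

12


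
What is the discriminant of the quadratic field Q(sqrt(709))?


For K = Q(sqrt(d)) with d squarefree: disc(K) = d if d = 1 mod 4, and disc(K) = 4d if d = 2 or 3 mod 4.
Here d = 709, and d mod 4 = 1.
d = 1 mod 4 (O_K = Z[(1+sqrt(d))/2]), so disc(K) = d = 709

709


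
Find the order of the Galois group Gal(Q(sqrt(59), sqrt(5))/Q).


The 2 square roots of distinct primes are multiplicatively independent over Q,
so [K:Q] = 2^2 and Gal(K/Q) is isomorphic to (Z/2Z)^2.
|Gal| = 2^2 = 4

4


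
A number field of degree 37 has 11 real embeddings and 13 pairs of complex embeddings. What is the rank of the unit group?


By Dirichlet's unit theorem:
rank = r1 + r2 - 1
= 11 + 13 - 1
= 23

23


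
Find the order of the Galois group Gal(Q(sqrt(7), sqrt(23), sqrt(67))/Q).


The 3 square roots of distinct primes are multiplicatively independent over Q,
so [K:Q] = 2^3 and Gal(K/Q) is isomorphic to (Z/2Z)^3.
|Gal| = 2^3 = 8

8


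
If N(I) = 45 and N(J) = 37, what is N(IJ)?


N(IJ) = N(I) * N(J)
= 45 * 37
= 1665

1665


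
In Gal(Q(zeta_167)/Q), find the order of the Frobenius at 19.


The Frobenius at p in Gal(Q(zeta_n)/Q) = (Z/nZ)* is the class of p, so its order is ord_167(19), the smallest k >= 1 with 19^k = 1 mod 167.
n = 167 = 167, phi(167) = 166; the order divides phi(n).
Divisors of 166: 1, 2, 83, 166
Repeated squaring mod 167: 19^1 = 19, 19^2 = 27, 19^4 = 61, 19^8 = 47, 19^16 = 38, 19^32 = 108, 19^64 = 141, 19^128 = 8
Test divisors in increasing order:
  k=1: 19^1 = 19 mod 167
  k=2: 19^2 = 27 mod 167
  k=83: 19^83 = 141 * 38 * 27 * 19 = 1 mod 167  <- first divisor giving 1
Order = 83

83


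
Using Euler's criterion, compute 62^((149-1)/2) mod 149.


p = 149 is prime and the exponent is (p-1)/2 = 74, so by Euler's criterion 62^74 = (62/149) = +1 or -1 mod 149.
Compute by square-and-multiply:
  74 = 64 + 8 + 2 (binary 1001010)
  Repeated squaring mod 149: 62^1 = 62, 62^2 = 119, 62^4 = 6, 62^8 = 36, 62^16 = 104, 62^32 = 88, 62^64 = 145
  62^74 = 62^64 * 62^8 * 62^2 = 145 * 36 * 119 mod 149
    145 * 36 = 5220 = 5 mod 149
    5 * 119 = 595 = 148 mod 149
  62^74 = 148 mod 149
Result 148 = p - 1 = -1 mod 149: 62 is a quadratic non-residue mod 149. As a residue in [0, p-1] the value is 148.
62^74 mod 149 = 148

148


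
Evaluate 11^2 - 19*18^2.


x^2 - d*y^2
= 11^2 - 19*18^2
= 121 - 6156
= -6035

-6035


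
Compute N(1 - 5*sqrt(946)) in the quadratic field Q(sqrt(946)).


N(a + b*sqrt(d)) = a^2 - d*b^2
= (1)^2 - (946)*(-5)^2
= 1 - 23650
= -23649

-23649


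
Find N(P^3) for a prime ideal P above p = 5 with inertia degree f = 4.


N(P^a) = p^(a*f)
= 5^(3*4)
= 5^12
= 244140625

244140625


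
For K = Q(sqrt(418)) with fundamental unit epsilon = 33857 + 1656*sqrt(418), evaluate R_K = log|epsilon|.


epsilon = 33857 + 1656*sqrt(418)
= 67714.0000
R = ln(67714.0000)
= 11.1230

11.1230


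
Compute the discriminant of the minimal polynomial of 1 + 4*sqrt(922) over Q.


The element 1 + 4*sqrt(922) has minimal polynomial:
x^2 - 2*x - 14751
Discriminant = (-2)^2 - 4*(-14751)
= 4 + 59004
= 59008

59008


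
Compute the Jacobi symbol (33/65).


Compute (33/65) via quadratic reciprocity:
  reciprocity: (33/65) -> +(65/33)
  reduce: (32/33)
  pull out 2: (2/33) = +1  (since 33 mod 8 = 1)
  pull out 2: (2/33) = +1  (since 33 mod 8 = 1)
  pull out 2: (2/33) = +1  (since 33 mod 8 = 1)
  pull out 2: (2/33) = +1  (since 33 mod 8 = 1)
  pull out 2: (2/33) = +1  (since 33 mod 8 = 1)
  (1/33) = 1
Product of signs = 1

1


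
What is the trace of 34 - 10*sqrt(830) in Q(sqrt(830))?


Tr(a + b*sqrt(d)) = (a + b*sqrt(d)) + (a - b*sqrt(d)) = 2a
= 2 * (34)
= 68

68


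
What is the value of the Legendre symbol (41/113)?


p = 113 is prime, so compute (41/113) with the reciprocity algorithm (Jacobi-symbol steps: pull out 2s via (2/n), flip via reciprocity, reduce):
  reciprocity: (41/113) -> +(113/41)
  reduce: (31/41)
  reciprocity: (31/41) -> +(41/31)
  reduce: (10/31)
  pull out 2: (2/31) = +1  (since 31 mod 8 = 7)
  reciprocity: (5/31) -> +(31/5)
  reduce: (1/5)
  (1/5) = 1
Product of signs = 1
(41/113) = 1

1


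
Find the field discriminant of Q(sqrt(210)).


For K = Q(sqrt(d)) with d squarefree: disc(K) = d if d = 1 mod 4, and disc(K) = 4d if d = 2 or 3 mod 4.
Here d = 210, and d mod 4 = 2.
d = 2 mod 4, not 1 (O_K = Z[sqrt(d)]), so disc(K) = 4d = 4 * (210) = 840

840


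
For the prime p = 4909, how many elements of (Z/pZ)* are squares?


For prime p, the number of non-zero quadratic residues is (p-1)/2.
= (4909-1)/2
= 2454

2454


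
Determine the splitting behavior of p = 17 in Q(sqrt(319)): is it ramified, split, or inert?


K = Q(sqrt(319)). Since d mod 4 = 3, disc(K) = 1276.
Check p | disc: 1276 mod 17 = 1.
p does not divide disc. Compute Legendre symbol (d/p):
13^((17-1)/2) mod 17 = 1
(d/p) = 1, so p splits: (p) = P*P' with e=1, f=1, g=2.
Therefore p is split.

split


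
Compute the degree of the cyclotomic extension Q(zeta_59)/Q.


The degree equals Euler's totient phi(59).
59 = 59
phi(59) = 58

58


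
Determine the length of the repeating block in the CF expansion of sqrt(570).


Run the CF algorithm for sqrt(570).
a_0 = floor(sqrt(570)) = 23; set m_0=0, q_0=1.
Recurrence: m' = q*a - m,  q' = (d - m'^2)/q,  a' = floor((a_0 + m')/q').
  step 1: m=23, q=41, a=1
  step 2: m=18, q=6, a=6
  step 3: m=18, q=41, a=1
  step 4: m=23, q=1, a=46
a_4 = 2*a_0 = 46, so the period closes here.
sqrt(570) = [23; 1, 6, 1, 46]
Period length = 4

4


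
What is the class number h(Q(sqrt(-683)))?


K = Q(sqrt(-683)). d mod 4 = 1, so D = disc(K) = d = -683
h(K) equals the number of primitive reduced positive-definite forms (a, b, c) = a*x^2 + b*x*y + c*y^2 with b^2 - 4ac = D,
where reduced means |b| <= a <= c, with b >= 0 whenever |b| = a or a = c, and primitive means gcd(a, b, c) = 1.
Reduced forces 3a^2 <= |D| = 683, so 1 <= a <= 15; b must have the parity of D, and c = (b^2 - D)/(4a) must be an integer >= a.
Enumerate a = 1..15, b in [-a, a]:
  a=1: (1, 1, 171)  [1]
  a=2: none
  a=3: (3, -1, 57), (3, 1, 57)  [2]
  a=4..8: none
  a=9: (9, -1, 19), (9, 1, 19)  [2]
  a=10..15: none
Total reduced forms: 1 + 2 + 2 = 5
h = 5

5


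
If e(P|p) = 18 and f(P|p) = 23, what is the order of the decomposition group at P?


|D_P| = e * f
= 18 * 23
= 414

414


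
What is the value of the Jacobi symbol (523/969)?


Compute (523/969) via quadratic reciprocity:
  reciprocity: (523/969) -> +(969/523)
  reduce: (446/523)
  pull out 2: (2/523) = -1  (since 523 mod 8 = 3)
  reciprocity: (223/523) -> -(523/223)
  reduce: (77/223)
  reciprocity: (77/223) -> +(223/77)
  reduce: (69/77)
  reciprocity: (69/77) -> +(77/69)
  reduce: (8/69)
  pull out 2: (2/69) = -1  (since 69 mod 8 = 5)
  pull out 2: (2/69) = -1  (since 69 mod 8 = 5)
  pull out 2: (2/69) = -1  (since 69 mod 8 = 5)
  (1/69) = 1
Product of signs = -1

-1


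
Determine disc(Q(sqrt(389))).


For K = Q(sqrt(d)) with d squarefree: disc(K) = d if d = 1 mod 4, and disc(K) = 4d if d = 2 or 3 mod 4.
Here d = 389, and d mod 4 = 1.
d = 1 mod 4 (O_K = Z[(1+sqrt(d))/2]), so disc(K) = d = 389

389


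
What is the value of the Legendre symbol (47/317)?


p = 317 is prime, so compute (47/317) with the reciprocity algorithm (Jacobi-symbol steps: pull out 2s via (2/n), flip via reciprocity, reduce):
  reciprocity: (47/317) -> +(317/47)
  reduce: (35/47)
  reciprocity: (35/47) -> -(47/35)
  reduce: (12/35)
  pull out 2: (2/35) = -1  (since 35 mod 8 = 3)
  pull out 2: (2/35) = -1  (since 35 mod 8 = 3)
  reciprocity: (3/35) -> -(35/3)
  reduce: (2/3)
  pull out 2: (2/3) = -1  (since 3 mod 8 = 3)
  (1/3) = 1
Product of signs = -1
(47/317) = -1

-1


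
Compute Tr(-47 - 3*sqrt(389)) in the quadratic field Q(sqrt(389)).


Tr(a + b*sqrt(d)) = (a + b*sqrt(d)) + (a - b*sqrt(d)) = 2a
= 2 * (-47)
= -94

-94


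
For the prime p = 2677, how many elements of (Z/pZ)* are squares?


For prime p, the number of non-zero quadratic residues is (p-1)/2.
= (2677-1)/2
= 1338

1338
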